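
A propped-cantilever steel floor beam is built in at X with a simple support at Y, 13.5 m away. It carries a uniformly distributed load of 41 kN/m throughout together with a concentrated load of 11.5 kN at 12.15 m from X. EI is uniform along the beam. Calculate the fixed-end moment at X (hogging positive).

Release the roller at Y. Primary structure: cantilever fixed at X.
Free-end deflection of the primary structure under the applied loading (downward +):
  UDL 41: wL⁴/(8EI) = 170227/EI
  point load 11.5 at a = 12.15: Pa²(3L − a)/(6EI) = 8021/EI
  δ_0 = 178249/EI
Flexibility coefficient — unit upward force at Y: δ_{YY} = L³/(3EI) = 820.1/EI.
Compatibility at Y: δ_0 − R_Y·δ_{YY} = 0, so R_Y = 178249/820.1 = 217.3 kN.
Moment equilibrium about X: M_X = Σ(load moments about X) − R_Y·L = 3876 − 217.3×13.5 = 941.7 kN·m.

M_X = 941.7 kN·m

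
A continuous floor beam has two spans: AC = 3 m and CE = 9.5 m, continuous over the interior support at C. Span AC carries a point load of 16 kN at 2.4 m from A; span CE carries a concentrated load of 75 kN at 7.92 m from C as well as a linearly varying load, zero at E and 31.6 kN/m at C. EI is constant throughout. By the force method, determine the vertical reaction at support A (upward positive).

R_A = -60.11 kN

Release continuity at C by inserting a hinge; the redundant is the internal moment M_C. The primary structure is two simply-supported spans AC and CE.
Rotations at C on the released spans (each span's end-slope, ×1/EI):
  span AC: point load 16 at a = 2.4: Pab(L + a)/(6LEI) = 6.912/EI
  span CE: point load 75 at a = 7.92: Pab(L + b)/(6LEI) = 182.4/EI
  span CE: triangular load, peak 31.6: w₀L³/(45EI) = 602.1/EI
  relative rotation θ_0 = (6.912 + 784.5)/EI = 791.4/EI
A unit hogging moment at C produces rotation L₁/(3EI) + L₂/(3EI) = 4.167/EI.
Compatibility: M_C·(L₁+L₂)/(3EI) = θ_0, giving M_C = 189.9 kN·m (hogging).
Span AC, ΣM about A with M_C applied at C: R_C^{AC}·3 = 38.4 + 189.9, so R_C^{AC} = 76.11 kN and R_A = 16 − 76.11 = -60.11 kN.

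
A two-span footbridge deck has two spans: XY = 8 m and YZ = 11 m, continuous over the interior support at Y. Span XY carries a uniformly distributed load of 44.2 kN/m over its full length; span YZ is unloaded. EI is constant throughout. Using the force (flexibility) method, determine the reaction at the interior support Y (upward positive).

R_Y = 208.9 kN

Insert a hinge at Y; M_Y is the redundant, and each span becomes simply supported.
Discontinuity in slope at Y on the released structure — sum the simple-span end rotations:
  span XY: UDL 44.2: wL³/(24EI) = 942.9/EI
  relative rotation θ_0 = (942.9 + 0)/EI = 942.9/EI
A unit hogging moment at Y produces rotation L₁/(3EI) + L₂/(3EI) = 6.333/EI.
Compatibility: M_Y·(L₁+L₂)/(3EI) = θ_0, giving M_Y = 148.9 kN·m (hogging).
Span XY, ΣM about X with M_Y applied at Y: R_Y^{XY}·8 = 1414 + 148.9, so R_Y^{XY} = 195.4 kN and R_X = 353.6 − 195.4 = 158.2 kN.
Span YZ, ΣM about Z: R_Y^{YZ}·11 = 0 + 148.9, so R_Y^{YZ} = 13.53 kN and R_Z = 0 − 13.53 = -13.53 kN.
R_Y = 195.4 + 13.53 = 208.9 kN.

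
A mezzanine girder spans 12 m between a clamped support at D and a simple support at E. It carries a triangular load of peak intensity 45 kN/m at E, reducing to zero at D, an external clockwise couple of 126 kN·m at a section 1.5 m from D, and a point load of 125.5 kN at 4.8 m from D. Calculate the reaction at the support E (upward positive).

R_E = 178.3 kN

Release the roller at E. Primary structure: cantilever fixed at D.
Downward deflection at the released point E due to the loads:
  triangular load, peak 45 at the free end: 11w₀L⁴/(120EI) = 85536/EI
  clockwise couple 126 at a = 1.5: M₀a(2L − a)/(2EI) = 2126/EI
  point load 125.5 at a = 4.8: Pa²(3L − a)/(6EI) = 15036/EI
  δ_0 = 102698/EI
Flexibility coefficient — unit upward force at E: δ_{EE} = L³/(3EI) = 576/EI.
Compatibility at E: δ_0 − R_E·δ_{EE} = 0, so R_E = 102698/576 = 178.3 kN.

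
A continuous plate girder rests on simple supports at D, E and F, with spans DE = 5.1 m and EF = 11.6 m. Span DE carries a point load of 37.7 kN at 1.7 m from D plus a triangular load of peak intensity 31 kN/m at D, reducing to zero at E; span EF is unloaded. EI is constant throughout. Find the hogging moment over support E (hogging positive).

M_E = 23.06 kN·m

Take M_E as the redundant. Released structure: two simple spans DE and EF with a hinge at E.
End slopes at the hinge E, treating each span as simply supported:
  span DE: point load 37.7 at a = 1.7: Pab(L + a)/(6LEI) = 48.42/EI
  span DE: triangular load, peak 31: 7w₀L³/(360EI) = 79.96/EI
  relative rotation θ_0 = (128.4 + 0)/EI = 128.4/EI
A unit hogging moment at E produces rotation L₁/(3EI) + L₂/(3EI) = 5.567/EI.
Slope continuity at E: θ_0 = M_E·5.567/EI, so M_E = 128.4/5.567 = 23.06 kN·m (hogging).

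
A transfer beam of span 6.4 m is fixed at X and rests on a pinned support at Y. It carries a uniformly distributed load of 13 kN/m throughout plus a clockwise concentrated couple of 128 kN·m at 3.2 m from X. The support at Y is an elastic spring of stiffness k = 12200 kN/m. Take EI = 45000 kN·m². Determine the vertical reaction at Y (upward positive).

Take the reaction at Y as the redundant and release it; the primary structure is a cantilever fixed at X.
Primary-structure tip deflection at Y by superposition:
  UDL 13: wL⁴/(8EI) = 2726/EI
  clockwise couple 128 at a = 3.2: M₀a(2L − a)/(2EI) = 1966/EI
  δ_0 = 4692/EI
Flexibility coefficient — unit upward force at Y: δ_{YY} = L³/(3EI) = 87.38/EI.
With EI = 45000 kN·m²: δ_0 = 0.10428 m and δ_{YY} = 0.001942 m/kN.
Compatibility — the spring shortens by R_Y/k under the reaction it provides: δ_0 − R_Y·δ_{YY} = R_Y/k. With 1/k = 0.000082 m/kN, R_Y = δ_0 / (δ_{YY} + 1/k) = 0.10428 / (0.001942 + 0.000082) = 51.53 kN.

R_Y = 51.53 kN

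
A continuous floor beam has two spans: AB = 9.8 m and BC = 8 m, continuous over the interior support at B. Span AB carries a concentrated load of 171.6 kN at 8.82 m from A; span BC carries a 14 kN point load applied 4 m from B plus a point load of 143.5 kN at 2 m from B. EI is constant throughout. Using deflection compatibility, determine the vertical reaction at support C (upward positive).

Release continuity at B by inserting a hinge; the redundant is the internal moment M_B. The primary structure is two simply-supported spans AB and BC.
Discontinuity in slope at B on the released structure — sum the simple-span end rotations:
  span AB: point load 171.6 at a = 8.82: Pab(L + a)/(6LEI) = 469.7/EI
  span BC: point load 14 at a = 4: Pab(L + b)/(6LEI) = 56/EI
  span BC: point load 143.5 at a = 2: Pab(L + b)/(6LEI) = 502.2/EI
  relative rotation θ_0 = (469.7 + 558.2)/EI = 1028/EI
A unit hogging moment at B produces rotation L₁/(3EI) + L₂/(3EI) = 5.933/EI.
Compatibility: M_B·(L₁+L₂)/(3EI) = θ_0, giving M_B = 173.2 kN·m (hogging).
Span BC, ΣM about C: R_B^{BC}·8 = 917 + 173.2, so R_B^{BC} = 136.3 kN and R_C = 157.5 − 136.3 = 21.22 kN.

R_C = 21.22 kN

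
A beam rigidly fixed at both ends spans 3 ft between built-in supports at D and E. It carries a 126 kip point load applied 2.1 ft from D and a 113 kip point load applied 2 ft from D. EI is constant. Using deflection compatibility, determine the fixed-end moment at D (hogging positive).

M_D = 48.93 kip·ft

Take the two fixed-end moments M_D, M_E as redundants; the released structure is the simple span DE.
On the primary (simply-supported) span, the end slopes from the loading are:
  at D: point load 126 at a = 2.1: Pab(L + b)/(6LEI) = 51.6/EI
  at E: point load 126 at a = 2.1: Pab(L + a)/(6LEI) = 67.47/EI
  at D: point load 113 at a = 2: Pab(L + b)/(6LEI) = 50.22/EI
  at E: point load 113 at a = 2: Pab(L + a)/(6LEI) = 62.78/EI
  θ_D0 = 101.8/EI,  θ_E0 = 130.3/EI
Flexibility coefficients: a unit moment at one end gives L/(3EI) there and L/(6EI) at the far end, so f₁₁ = f₂₂ = 1/EI and f₁₂ = f₂₁ = 0.5/EI.
Compatibility — zero rotation at each built-in end:
  1 M_D + 0.5 M_E = 101.8
  0.5 M_D + 1 M_E = 130.3
Solving the pair gives M_D = 48.93 kip·ft and M_E = 105.8 kip·ft (hogging).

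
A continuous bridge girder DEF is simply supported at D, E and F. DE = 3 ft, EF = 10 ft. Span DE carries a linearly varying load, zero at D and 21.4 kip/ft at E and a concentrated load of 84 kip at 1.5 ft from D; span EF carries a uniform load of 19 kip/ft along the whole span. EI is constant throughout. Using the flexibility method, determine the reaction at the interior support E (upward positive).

R_E = 243.6 kip

Take M_E as the redundant. Released structure: two simple spans DE and EF with a hinge at E.
Discontinuity in slope at E on the released structure — sum the simple-span end rotations:
  span DE: triangular load, peak 21.4: w₀L³/(45EI) = 12.84/EI
  span DE: point load 84 at a = 1.5: Pab(L + a)/(6LEI) = 47.25/EI
  span EF: UDL 19: wL³/(24EI) = 791.7/EI
  relative rotation θ_0 = (60.09 + 791.7)/EI = 851.8/EI
A unit hogging moment at E produces rotation L₁/(3EI) + L₂/(3EI) = 4.333/EI.
Compatibility: M_E·(L₁+L₂)/(3EI) = θ_0, giving M_E = 196.6 kip·ft (hogging).
Span DE, ΣM about D with M_E applied at E: R_E^{DE}·3 = 190.2 + 196.6, so R_E^{DE} = 128.9 kip and R_D = 116.1 − 128.9 = -12.82 kip.
Span EF, ΣM about F: R_E^{EF}·10 = 950 + 196.6, so R_E^{EF} = 114.7 kip and R_F = 190 − 114.7 = 75.34 kip.
R_E = 128.9 + 114.7 = 243.6 kip.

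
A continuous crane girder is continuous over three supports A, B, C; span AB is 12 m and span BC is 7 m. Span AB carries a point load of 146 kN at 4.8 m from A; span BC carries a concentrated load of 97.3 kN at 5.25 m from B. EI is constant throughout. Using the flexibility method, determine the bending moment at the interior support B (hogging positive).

M_B = 215.3 kN·m

Take M_B as the redundant. Released structure: two simple spans AB and BC with a hinge at B.
End slopes at the hinge B, treating each span as simply supported:
  span AB: point load 146 at a = 4.8: Pab(L + a)/(6LEI) = 1177/EI
  span BC: point load 97.3 at a = 5.25: Pab(L + b)/(6LEI) = 186.2/EI
  relative rotation θ_0 = (1177 + 186.2)/EI = 1364/EI
A unit hogging moment at B produces rotation L₁/(3EI) + L₂/(3EI) = 6.333/EI.
Slope continuity at B: θ_0 = M_B·6.333/EI, so M_B = 1364/6.333 = 215.3 kN·m (hogging).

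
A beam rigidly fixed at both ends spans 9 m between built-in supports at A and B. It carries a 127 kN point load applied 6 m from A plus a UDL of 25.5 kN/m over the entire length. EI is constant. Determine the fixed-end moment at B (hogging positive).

M_B = 341.5 kN·m

Take the two fixed-end moments M_A, M_B as redundants; the released structure is the simple span AB.
End rotations of the released simple span under the applied load (×1/EI):
  at A: point load 127 at a = 6: Pab(L + b)/(6LEI) = 508/EI
  at B: point load 127 at a = 6: Pab(L + a)/(6LEI) = 635/EI
  at A: UDL 25.5: wL³/(24EI) = 774.6/EI
  at B: UDL 25.5: wL³/(24EI) = 774.6/EI
  θ_A0 = 1283/EI,  θ_B0 = 1410/EI
Flexibility coefficients: a unit moment at one end gives L/(3EI) there and L/(6EI) at the far end, so f₁₁ = f₂₂ = 3/EI and f₁₂ = f₂₁ = 1.5/EI.
Compatibility — zero rotation at each built-in end:
  3 M_A + 1.5 M_B = 1283
  1.5 M_A + 3 M_B = 1410
Solving the pair gives M_A = 256.8 kN·m and M_B = 341.5 kN·m (hogging).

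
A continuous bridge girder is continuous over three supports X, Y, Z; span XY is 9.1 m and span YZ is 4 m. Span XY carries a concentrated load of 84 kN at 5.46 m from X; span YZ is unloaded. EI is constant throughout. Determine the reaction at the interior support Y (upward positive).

R_Y = 87.09 kN

Insert a hinge at Y; M_Y is the redundant, and each span becomes simply supported.
Discontinuity in slope at Y on the released structure — sum the simple-span end rotations:
  span XY: point load 84 at a = 5.46: Pab(L + a)/(6LEI) = 445.2/EI
  relative rotation θ_0 = (445.2 + 0)/EI = 445.2/EI
A unit hogging moment at Y produces rotation L₁/(3EI) + L₂/(3EI) = 4.367/EI.
Compatibility: M_Y·(L₁+L₂)/(3EI) = θ_0, giving M_Y = 102 kN·m (hogging).
Span XY, ΣM about X with M_Y applied at Y: R_Y^{XY}·9.1 = 458.6 + 102, so R_Y^{XY} = 61.6 kN and R_X = 84 − 61.6 = 22.4 kN.
Span YZ, ΣM about Z: R_Y^{YZ}·4 = 0 + 102, so R_Y^{YZ} = 25.49 kN and R_Z = 0 − 25.49 = -25.49 kN.
R_Y = 61.6 + 25.49 = 87.09 kN.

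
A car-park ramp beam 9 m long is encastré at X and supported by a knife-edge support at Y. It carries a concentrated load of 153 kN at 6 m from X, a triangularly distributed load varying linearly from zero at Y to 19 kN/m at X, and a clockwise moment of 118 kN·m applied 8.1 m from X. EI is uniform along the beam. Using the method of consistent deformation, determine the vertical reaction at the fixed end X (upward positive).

R_X = 122.6 kN

Remove the prop at Y; the released (primary) structure is a cantilever built in at X.
Free-end deflection of the primary structure under the applied loading (downward +):
  point load 153 at a = 6: Pa²(3L − a)/(6EI) = 19278/EI
  triangular load, peak 19 at the fixed end: w₀L⁴/(30EI) = 4155/EI
  clockwise couple 118 at a = 8.1: M₀a(2L − a)/(2EI) = 4731/EI
  δ_0 = 28165/EI
Flexibility coefficient — unit upward force at Y: δ_{YY} = L³/(3EI) = 243/EI.
Compatibility at Y: δ_0 − R_Y·δ_{YY} = 0, so R_Y = 28165/243 = 115.9 kN.
Vertical equilibrium: R_X = ΣP − R_Y = 238.5 − 115.9 = 122.6 kN.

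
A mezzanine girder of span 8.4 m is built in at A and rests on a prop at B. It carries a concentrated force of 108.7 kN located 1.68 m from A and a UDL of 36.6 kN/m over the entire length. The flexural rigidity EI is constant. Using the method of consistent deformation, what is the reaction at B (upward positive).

R_B = 121.4 kN

Take the reaction at B as the redundant and release it; the primary structure is a cantilever fixed at A.
Deflection at B on the released cantilever, summing each load's contribution:
  point load 108.7 at a = 1.68: Pa²(3L − a)/(6EI) = 1203/EI
  UDL 36.6: wL⁴/(8EI) = 22778/EI
  δ_0 = 23980/EI
Tip deflection under a unit load at B: L³/(3EI) = 197.6/EI.
The prop prevents deflection at B: R_B = δ_0/δ_{BB} = 23980/197.6 = 121.4 kN.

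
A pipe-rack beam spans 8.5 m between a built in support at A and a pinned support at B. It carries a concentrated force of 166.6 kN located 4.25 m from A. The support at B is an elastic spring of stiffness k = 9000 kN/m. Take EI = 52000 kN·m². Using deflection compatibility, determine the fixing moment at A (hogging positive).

M_A = 277.7 kN·m

Take the reaction at B as the redundant and release it; the primary structure is a cantilever fixed at A.
Deflection at B on the released cantilever, summing each load's contribution:
  point load 166.6 at a = 4.25: Pa²(3L − a)/(6EI) = 10658/EI
Tip deflection under a unit load at B: L³/(3EI) = 204.7/EI.
With EI = 52000 kN·m²: δ_0 = 0.20495 m and δ_{BB} = 0.003937 m/kN.
Compatibility — the spring shortens by R_B/k under the reaction it provides: δ_0 − R_B·δ_{BB} = R_B/k. With 1/k = 0.000111 m/kN, R_B = δ_0 / (δ_{BB} + 1/k) = 0.20495 / (0.003937 + 0.000111) = 50.63 kN.
Moment equilibrium about A: M_A = Σ(load moments about A) − R_B·L = 708 − 50.63×8.5 = 277.7 kN·m.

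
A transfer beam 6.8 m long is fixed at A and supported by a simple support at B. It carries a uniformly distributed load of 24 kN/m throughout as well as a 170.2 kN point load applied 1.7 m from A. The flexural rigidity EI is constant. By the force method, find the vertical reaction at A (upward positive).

Take the reaction at B as the redundant and release it; the primary structure is a cantilever fixed at A.
Primary-structure tip deflection at B by superposition:
  UDL 24: wL⁴/(8EI) = 6414/EI
  point load 170.2 at a = 1.7: Pa²(3L − a)/(6EI) = 1533/EI
  δ_0 = 7947/EI
Flexibility coefficient — unit upward force at B: δ_{BB} = L³/(3EI) = 104.8/EI.
The prop prevents deflection at B: R_B = δ_0/δ_{BB} = 7947/104.8 = 75.83 kN.
Vertical equilibrium: R_A = ΣP − R_B = 333.4 − 75.83 = 257.6 kN.

R_A = 257.6 kN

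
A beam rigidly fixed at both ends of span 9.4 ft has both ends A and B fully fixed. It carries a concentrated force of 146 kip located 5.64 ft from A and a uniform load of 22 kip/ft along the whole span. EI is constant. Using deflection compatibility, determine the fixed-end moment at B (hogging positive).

Release both end moments; the primary structure is a simply-supported span AB with redundants M_A and M_B.
On the primary (simply-supported) span, the end slopes from the loading are:
  at A: point load 146 at a = 5.64: Pab(L + b)/(6LEI) = 722.4/EI
  at B: point load 146 at a = 5.64: Pab(L + a)/(6LEI) = 825.6/EI
  at A: UDL 22: wL³/(24EI) = 761.4/EI
  at B: UDL 22: wL³/(24EI) = 761.4/EI
  θ_A0 = 1484/EI,  θ_B0 = 1587/EI
Flexibility coefficients: a unit moment at one end gives L/(3EI) there and L/(6EI) at the far end, so f₁₁ = f₂₂ = 3.133/EI and f₁₂ = f₂₁ = 1.567/EI.
Compatibility — zero rotation at each built-in end:
  3.133 M_A + 1.567 M_B = 1484
  1.567 M_A + 3.133 M_B = 1587
Solving the pair gives M_A = 293.7 kip·ft and M_B = 359.6 kip·ft (hogging).

M_B = 359.6 kip·ft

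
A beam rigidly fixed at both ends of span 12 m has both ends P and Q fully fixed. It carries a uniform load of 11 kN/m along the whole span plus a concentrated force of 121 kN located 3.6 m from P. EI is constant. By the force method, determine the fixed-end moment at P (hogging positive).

Take the two fixed-end moments M_P, M_Q as redundants; the released structure is the simple span PQ.
On the primary (simply-supported) span, the end slopes from the loading are:
  at P: UDL 11: wL³/(24EI) = 792/EI
  at Q: UDL 11: wL³/(24EI) = 792/EI
  at P: point load 121 at a = 3.6: Pab(L + b)/(6LEI) = 1037/EI
  at Q: point load 121 at a = 3.6: Pab(L + a)/(6LEI) = 792.8/EI
  θ_P0 = 1829/EI,  θ_Q0 = 1585/EI
Flexibility coefficients: a unit moment at one end gives L/(3EI) there and L/(6EI) at the far end, so f₁₁ = f₂₂ = 4/EI and f₁₂ = f₂₁ = 2/EI.
Compatibility — zero rotation at each built-in end:
  4 M_P + 2 M_Q = 1829
  2 M_P + 4 M_Q = 1585
Solving the pair gives M_P = 345.4 kN·m and M_Q = 223.5 kN·m (hogging).

M_P = 345.4 kN·m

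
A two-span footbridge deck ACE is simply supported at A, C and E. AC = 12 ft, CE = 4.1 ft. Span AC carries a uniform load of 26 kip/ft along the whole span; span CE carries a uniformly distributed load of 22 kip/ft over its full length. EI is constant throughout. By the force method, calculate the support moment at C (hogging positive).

Release continuity at C by inserting a hinge; the redundant is the internal moment M_C. The primary structure is two simply-supported spans AC and CE.
End slopes at the hinge C, treating each span as simply supported:
  span AC: UDL 26: wL³/(24EI) = 1872/EI
  span CE: UDL 22: wL³/(24EI) = 63.18/EI
  relative rotation θ_0 = (1872 + 63.18)/EI = 1935/EI
A unit hogging moment at C produces rotation L₁/(3EI) + L₂/(3EI) = 5.367/EI.
Compatibility: M_C·(L₁+L₂)/(3EI) = θ_0, giving M_C = 360.6 kip·ft (hogging).

M_C = 360.6 kip·ft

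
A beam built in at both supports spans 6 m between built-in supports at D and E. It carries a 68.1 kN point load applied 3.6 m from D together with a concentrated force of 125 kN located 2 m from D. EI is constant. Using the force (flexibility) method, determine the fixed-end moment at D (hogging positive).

M_D = 150.3 kN·m

Take the two fixed-end moments M_D, M_E as redundants; the released structure is the simple span DE.
Simple-span end rotations at D and E under the given loads:
  at D: point load 68.1 at a = 3.6: Pab(L + b)/(6LEI) = 137.3/EI
  at E: point load 68.1 at a = 3.6: Pab(L + a)/(6LEI) = 156.9/EI
  at D: point load 125 at a = 2: Pab(L + b)/(6LEI) = 277.8/EI
  at E: point load 125 at a = 2: Pab(L + a)/(6LEI) = 222.2/EI
  θ_D0 = 415.1/EI,  θ_E0 = 379.1/EI
Flexibility coefficients: a unit moment at one end gives L/(3EI) there and L/(6EI) at the far end, so f₁₁ = f₂₂ = 2/EI and f₁₂ = f₂₁ = 1/EI.
Compatibility — zero rotation at each built-in end:
  2 M_D + 1 M_E = 415.1
  1 M_D + 2 M_E = 379.1
Solving the pair gives M_D = 150.3 kN·m and M_E = 114.4 kN·m (hogging).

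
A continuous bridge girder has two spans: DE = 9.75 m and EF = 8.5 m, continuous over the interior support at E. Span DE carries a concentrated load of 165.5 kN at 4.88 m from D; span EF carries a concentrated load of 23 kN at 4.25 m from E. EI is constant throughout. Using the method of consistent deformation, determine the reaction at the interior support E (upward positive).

Release continuity at E by inserting a hinge; the redundant is the internal moment M_E. The primary structure is two simply-supported spans DE and EF.
End slopes at the hinge E, treating each span as simply supported:
  span DE: point load 165.5 at a = 4.88: Pab(L + a)/(6LEI) = 983.6/EI
  span EF: point load 23 at a = 4.25: Pab(L + b)/(6LEI) = 103.9/EI
  relative rotation θ_0 = (983.6 + 103.9)/EI = 1087/EI
A unit hogging moment at E produces rotation L₁/(3EI) + L₂/(3EI) = 6.083/EI.
Slope continuity at E: θ_0 = M_E·6.083/EI, so M_E = 1087/6.083 = 178.8 kN·m (hogging).
Span DE, ΣM about D with M_E applied at E: R_E^{DE}·9.75 = 807.6 + 178.8, so R_E^{DE} = 101.2 kN and R_D = 165.5 − 101.2 = 64.33 kN.
Span EF, ΣM about F: R_E^{EF}·8.5 = 97.75 + 178.8, so R_E^{EF} = 32.53 kN and R_F = 23 − 32.53 = -9.531 kN.
R_E = 101.2 + 32.53 = 133.7 kN.

R_E = 133.7 kN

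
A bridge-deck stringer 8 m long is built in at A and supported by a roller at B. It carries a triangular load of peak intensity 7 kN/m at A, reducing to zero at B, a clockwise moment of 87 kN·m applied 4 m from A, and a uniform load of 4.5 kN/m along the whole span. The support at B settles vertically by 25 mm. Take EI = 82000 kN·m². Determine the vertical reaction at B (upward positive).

Remove the prop at B; the released (primary) structure is a cantilever built in at A.
Free-end deflection of the primary structure under the applied loading (downward +):
  triangular load, peak 7 at the fixed end: w₀L⁴/(30EI) = 955.7/EI
  clockwise couple 87 at a = 4: M₀a(2L − a)/(2EI) = 2088/EI
  UDL 4.5: wL⁴/(8EI) = 2304/EI
  δ_0 = 5348/EI
Flexibility coefficient — unit upward force at B: δ_{BB} = L³/(3EI) = 170.7/EI.
With EI = 82000 kN·m²: δ_0 = 0.065216 m and δ_{BB} = 0.002081 m/kN.
Compatibility — the beam at B must follow the support down by 0.025 m: δ_0 − R_B·δ_{BB} = 0.025, so R_B = (0.065216 − 0.025)/0.002081 = 19.32 kN.

R_B = 19.32 kN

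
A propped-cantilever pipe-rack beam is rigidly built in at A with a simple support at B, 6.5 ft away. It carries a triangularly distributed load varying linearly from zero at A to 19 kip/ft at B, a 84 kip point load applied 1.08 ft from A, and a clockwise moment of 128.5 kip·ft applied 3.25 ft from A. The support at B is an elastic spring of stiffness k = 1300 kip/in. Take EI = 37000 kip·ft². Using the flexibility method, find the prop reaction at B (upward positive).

R_B = 57.99 kip

Release the roller at B. Primary structure: cantilever fixed at A.
Downward deflection at the released point B due to the loads:
  triangular load, peak 19 at the free end: 11w₀L⁴/(120EI) = 3109/EI
  point load 84 at a = 1.08: Pa²(3L − a)/(6EI) = 300.8/EI
  clockwise couple 128.5 at a = 3.25: M₀a(2L − a)/(2EI) = 2036/EI
  δ_0 = 5446/EI
Flexibility coefficient — unit upward force at B: δ_{BB} = L³/(3EI) = 91.54/EI.
With EI = 37000 kip·ft²: δ_0 = 0.14718 ft and δ_{BB} = 0.002474 ft/kip.
Compatibility — the spring shortens by R_B/k under the reaction it provides: δ_0 − R_B·δ_{BB} = R_B/k. With 1/k = 1/(1300×12) ft/kip = 0.000064 ft/kip, R_B = δ_0 / (δ_{BB} + 1/k) = 0.14718 / (0.002474 + 0.000064) = 57.99 kip.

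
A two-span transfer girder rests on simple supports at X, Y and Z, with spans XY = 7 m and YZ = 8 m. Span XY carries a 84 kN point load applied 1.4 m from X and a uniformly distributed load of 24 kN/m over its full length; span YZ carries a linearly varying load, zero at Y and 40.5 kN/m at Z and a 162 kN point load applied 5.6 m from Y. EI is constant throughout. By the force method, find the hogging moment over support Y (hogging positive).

M_Y = 269.9 kN·m

Release continuity at Y by inserting a hinge; the redundant is the internal moment M_Y. The primary structure is two simply-supported spans XY and YZ.
End slopes at the hinge Y, treating each span as simply supported:
  span XY: point load 84 at a = 1.4: Pab(L + a)/(6LEI) = 131.7/EI
  span XY: UDL 24: wL³/(24EI) = 343/EI
  span YZ: triangular load, peak 40.5: 7w₀L³/(360EI) = 403.2/EI
  span YZ: point load 162 at a = 5.6: Pab(L + b)/(6LEI) = 471.7/EI
  relative rotation θ_0 = (474.7 + 874.9)/EI = 1350/EI
A unit hogging moment at Y produces rotation L₁/(3EI) + L₂/(3EI) = 5/EI.
Compatibility: M_Y·(L₁+L₂)/(3EI) = θ_0, giving M_Y = 269.9 kN·m (hogging).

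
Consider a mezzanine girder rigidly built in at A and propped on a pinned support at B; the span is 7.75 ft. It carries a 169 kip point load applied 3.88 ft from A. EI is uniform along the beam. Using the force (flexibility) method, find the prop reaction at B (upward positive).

R_B = 52.94 kip

Choose R_B as the redundant. The primary structure is the cantilever fixed at A.
Primary-structure tip deflection at B by superposition:
  point load 169 at a = 3.88: Pa²(3L − a)/(6EI) = 8214/EI
Tip deflection under a unit load at B: L³/(3EI) = 155.2/EI.
The prop prevents deflection at B: R_B = δ_0/δ_{BB} = 8214/155.2 = 52.94 kip.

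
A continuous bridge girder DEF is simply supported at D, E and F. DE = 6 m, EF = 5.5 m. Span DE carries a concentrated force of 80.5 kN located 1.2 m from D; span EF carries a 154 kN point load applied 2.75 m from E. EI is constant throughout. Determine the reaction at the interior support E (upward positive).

R_E = 128 kN

Release continuity at E by inserting a hinge; the redundant is the internal moment M_E. The primary structure is two simply-supported spans DE and EF.
End slopes at the hinge E, treating each span as simply supported:
  span DE: point load 80.5 at a = 1.2: Pab(L + a)/(6LEI) = 92.74/EI
  span EF: point load 154 at a = 2.75: Pab(L + b)/(6LEI) = 291.2/EI
  relative rotation θ_0 = (92.74 + 291.2)/EI = 383.9/EI
A unit hogging moment at E produces rotation L₁/(3EI) + L₂/(3EI) = 3.833/EI.
Slope continuity at E: θ_0 = M_E·3.833/EI, so M_E = 383.9/3.833 = 100.1 kN·m (hogging).
Span DE, ΣM about D with M_E applied at E: R_E^{DE}·6 = 96.6 + 100.1, so R_E^{DE} = 32.79 kN and R_D = 80.5 − 32.79 = 47.71 kN.
Span EF, ΣM about F: R_E^{EF}·5.5 = 423.5 + 100.1, so R_E^{EF} = 95.21 kN and R_F = 154 − 95.21 = 58.79 kN.
R_E = 32.79 + 95.21 = 128 kN.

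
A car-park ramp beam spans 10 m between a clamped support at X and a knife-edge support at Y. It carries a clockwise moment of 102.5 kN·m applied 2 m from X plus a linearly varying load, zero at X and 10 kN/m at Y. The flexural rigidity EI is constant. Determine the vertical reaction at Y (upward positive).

R_Y = 33.03 kN

Remove the prop at Y; the released (primary) structure is a cantilever built in at X.
Free-end deflection of the primary structure under the applied loading (downward +):
  clockwise couple 102.5 at a = 2: M₀a(2L − a)/(2EI) = 1845/EI
  triangular load, peak 10 at the free end: 11w₀L⁴/(120EI) = 9167/EI
  δ_0 = 11012/EI
Flexibility coefficient — unit upward force at Y: δ_{YY} = L³/(3EI) = 333.3/EI.
Compatibility at Y: δ_0 − R_Y·δ_{YY} = 0, so R_Y = 11012/333.3 = 33.03 kN.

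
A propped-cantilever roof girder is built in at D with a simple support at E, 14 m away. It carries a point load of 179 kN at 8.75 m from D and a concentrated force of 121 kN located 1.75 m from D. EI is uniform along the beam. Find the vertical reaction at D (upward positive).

Choose R_E as the redundant. The primary structure is the cantilever fixed at D.
Deflection at E on the released cantilever, summing each load's contribution:
  point load 179 at a = 8.75: Pa²(3L − a)/(6EI) = 75947/EI
  point load 121 at a = 1.75: Pa²(3L − a)/(6EI) = 2486/EI
  δ_0 = 78433/EI
Flexibility coefficient — unit upward force at E: δ_{EE} = L³/(3EI) = 914.7/EI.
The prop prevents deflection at E: R_E = δ_0/δ_{EE} = 78433/914.7 = 85.75 kN.
Vertical equilibrium: R_D = ΣP − R_E = 300 − 85.75 = 214.2 kN.

R_D = 214.2 kN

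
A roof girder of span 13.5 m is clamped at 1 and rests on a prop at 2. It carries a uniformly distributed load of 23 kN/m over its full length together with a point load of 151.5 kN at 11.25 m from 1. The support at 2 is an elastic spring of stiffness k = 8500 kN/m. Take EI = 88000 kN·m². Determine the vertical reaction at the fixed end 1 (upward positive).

R_1 = 234.5 kN

Choose R_2 as the redundant. The primary structure is the cantilever fixed at 1.
Primary-structure tip deflection at 2 by superposition:
  UDL 23: wL⁴/(8EI) = 95493/EI
  point load 151.5 at a = 11.25: Pa²(3L − a)/(6EI) = 93474/EI
  δ_0 = 188968/EI
Flexibility coefficient — unit upward force at 2: δ_{22} = L³/(3EI) = 820.1/EI.
With EI = 88000 kN·m²: δ_0 = 2.1474 m and δ_{22} = 0.00932 m/kN.
Compatibility — the spring shortens by R_2/k under the reaction it provides: δ_0 − R_2·δ_{22} = R_2/k. With 1/k = 0.000118 m/kN, R_2 = δ_0 / (δ_{22} + 1/k) = 2.1474 / (0.00932 + 0.000118) = 227.5 kN.
Vertical equilibrium: R_1 = ΣP − R_2 = 462 − 227.5 = 234.5 kN.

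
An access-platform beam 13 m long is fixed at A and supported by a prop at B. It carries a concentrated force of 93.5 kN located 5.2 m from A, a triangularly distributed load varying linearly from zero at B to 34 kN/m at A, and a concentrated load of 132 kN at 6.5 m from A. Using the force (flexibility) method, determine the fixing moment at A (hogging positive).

M_A = 938.2 kN·m

Choose R_B as the redundant. The primary structure is the cantilever fixed at A.
Deflection at B on the released cantilever, summing each load's contribution:
  point load 93.5 at a = 5.2: Pa²(3L − a)/(6EI) = 14242/EI
  triangular load, peak 34 at the fixed end: w₀L⁴/(30EI) = 32369/EI
  point load 132 at a = 6.5: Pa²(3L − a)/(6EI) = 30209/EI
  δ_0 = 76820/EI
Tip deflection under a unit load at B: L³/(3EI) = 732.3/EI.
Compatibility at B: δ_0 − R_B·δ_{BB} = 0, so R_B = 76820/732.3 = 104.9 kN.
Moment equilibrium about A: M_A = Σ(load moments about A) − R_B·L = 2302 − 104.9×13 = 938.2 kN·m.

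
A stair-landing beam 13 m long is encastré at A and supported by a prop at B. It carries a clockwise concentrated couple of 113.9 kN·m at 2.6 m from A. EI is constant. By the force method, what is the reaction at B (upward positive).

R_B = 4.731 kN

Remove the prop at B; the released (primary) structure is a cantilever built in at A.
Deflection at B on the released cantilever, summing each load's contribution:
  clockwise couple 113.9 at a = 2.6: M₀a(2L − a)/(2EI) = 3465/EI
Tip deflection under a unit load at B: L³/(3EI) = 732.3/EI.
Compatibility at B: δ_0 − R_B·δ_{BB} = 0, so R_B = 3465/732.3 = 4.731 kN.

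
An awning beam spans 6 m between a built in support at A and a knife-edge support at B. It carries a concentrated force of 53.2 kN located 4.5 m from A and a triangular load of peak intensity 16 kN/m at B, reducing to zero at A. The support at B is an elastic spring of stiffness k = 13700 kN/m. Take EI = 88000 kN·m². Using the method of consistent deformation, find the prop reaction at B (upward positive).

Release the roller at B. Primary structure: cantilever fixed at A.
Downward deflection at the released point B due to the loads:
  point load 53.2 at a = 4.5: Pa²(3L − a)/(6EI) = 2424/EI
  triangular load, peak 16 at the free end: 11w₀L⁴/(120EI) = 1901/EI
  δ_0 = 4325/EI
Tip deflection under a unit load at B: L³/(3EI) = 72/EI.
With EI = 88000 kN·m²: δ_0 = 0.049145 m and δ_{BB} = 0.000818 m/kN.
Compatibility — the spring shortens by R_B/k under the reaction it provides: δ_0 − R_B·δ_{BB} = R_B/k. With 1/k = 0.000073 m/kN, R_B = δ_0 / (δ_{BB} + 1/k) = 0.049145 / (0.000818 + 0.000073) = 55.15 kN.

R_B = 55.15 kN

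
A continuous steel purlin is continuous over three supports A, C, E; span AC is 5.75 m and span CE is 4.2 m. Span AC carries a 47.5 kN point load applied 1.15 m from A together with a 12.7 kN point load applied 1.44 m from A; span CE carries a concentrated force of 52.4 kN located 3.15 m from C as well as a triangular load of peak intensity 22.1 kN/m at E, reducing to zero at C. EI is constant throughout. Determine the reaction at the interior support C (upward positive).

R_C = 57.97 kN

Insert a hinge at C; M_C is the redundant, and each span becomes simply supported.
Discontinuity in slope at C on the released structure — sum the simple-span end rotations:
  span AC: point load 47.5 at a = 1.15: Pab(L + a)/(6LEI) = 50.26/EI
  span AC: point load 12.7 at a = 1.44: Pab(L + a)/(6LEI) = 16.43/EI
  span CE: point load 52.4 at a = 3.15: Pab(L + b)/(6LEI) = 36.11/EI
  span CE: triangular load, peak 22.1: 7w₀L³/(360EI) = 31.84/EI
  relative rotation θ_0 = (66.68 + 67.94)/EI = 134.6/EI
A unit hogging moment at C produces rotation L₁/(3EI) + L₂/(3EI) = 3.317/EI.
Compatibility: M_C·(L₁+L₂)/(3EI) = θ_0, giving M_C = 40.59 kN·m (hogging).
Span AC, ΣM about A with M_C applied at C: R_C^{AC}·5.75 = 72.91 + 40.59, so R_C^{AC} = 19.74 kN and R_A = 60.2 − 19.74 = 40.46 kN.
Span CE, ΣM about E: R_C^{CE}·4.2 = 120 + 40.59, so R_C^{CE} = 38.23 kN and R_E = 98.81 − 38.23 = 60.58 kN.
R_C = 19.74 + 38.23 = 57.97 kN.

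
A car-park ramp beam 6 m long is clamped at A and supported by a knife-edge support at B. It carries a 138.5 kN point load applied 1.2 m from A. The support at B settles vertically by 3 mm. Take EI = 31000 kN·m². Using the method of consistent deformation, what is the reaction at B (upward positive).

R_B = 6.464 kN

Take the reaction at B as the redundant and release it; the primary structure is a cantilever fixed at A.
Primary-structure tip deflection at B by superposition:
  point load 138.5 at a = 1.2: Pa²(3L − a)/(6EI) = 558.4/EI
Tip deflection under a unit load at B: L³/(3EI) = 72/EI.
With EI = 31000 kN·m²: δ_0 = 0.018014 m and δ_{BB} = 0.002323 m/kN.
Compatibility — the beam at B must follow the support down by 0.003 m: δ_0 − R_B·δ_{BB} = 0.003, so R_B = (0.018014 − 0.003)/0.002323 = 6.464 kN.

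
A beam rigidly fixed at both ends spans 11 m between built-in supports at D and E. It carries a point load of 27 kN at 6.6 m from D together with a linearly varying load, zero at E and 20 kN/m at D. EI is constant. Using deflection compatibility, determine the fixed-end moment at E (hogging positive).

Release both end moments; the primary structure is a simply-supported span DE with redundants M_D and M_E.
End rotations of the released simple span under the applied load (×1/EI):
  at D: point load 27 at a = 6.6: Pab(L + b)/(6LEI) = 183/EI
  at E: point load 27 at a = 6.6: Pab(L + a)/(6LEI) = 209.1/EI
  at D: triangular load, peak 20: w₀L³/(45EI) = 591.6/EI
  at E: triangular load, peak 20: 7w₀L³/(360EI) = 517.6/EI
  θ_D0 = 774.5/EI,  θ_E0 = 726.7/EI
Flexibility coefficients: a unit moment at one end gives L/(3EI) there and L/(6EI) at the far end, so f₁₁ = f₂₂ = 3.667/EI and f₁₂ = f₂₁ = 1.833/EI.
Compatibility — zero rotation at each built-in end:
  3.667 M_D + 1.833 M_E = 774.5
  1.833 M_D + 3.667 M_E = 726.7
Solving the pair gives M_D = 149.5 kN·m and M_E = 123.4 kN·m (hogging).

M_E = 123.4 kN·m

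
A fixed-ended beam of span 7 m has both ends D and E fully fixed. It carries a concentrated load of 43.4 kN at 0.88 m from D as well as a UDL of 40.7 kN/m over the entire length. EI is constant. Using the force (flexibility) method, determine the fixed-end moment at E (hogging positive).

Release both end moments; the primary structure is a simply-supported span DE with redundants M_D and M_E.
On the primary (simply-supported) span, the end slopes from the loading are:
  at D: point load 43.4 at a = 0.88: Pab(L + b)/(6LEI) = 73.01/EI
  at E: point load 43.4 at a = 0.88: Pab(L + a)/(6LEI) = 43.85/EI
  at D: UDL 40.7: wL³/(24EI) = 581.7/EI
  at E: UDL 40.7: wL³/(24EI) = 581.7/EI
  θ_D0 = 654.7/EI,  θ_E0 = 625.5/EI
Flexibility coefficients: a unit moment at one end gives L/(3EI) there and L/(6EI) at the far end, so f₁₁ = f₂₂ = 2.333/EI and f₁₂ = f₂₁ = 1.167/EI.
Compatibility — zero rotation at each built-in end:
  2.333 M_D + 1.167 M_E = 654.7
  1.167 M_D + 2.333 M_E = 625.5
Solving the pair gives M_D = 195.4 kN·m and M_E = 170.4 kN·m (hogging).

M_E = 170.4 kN·m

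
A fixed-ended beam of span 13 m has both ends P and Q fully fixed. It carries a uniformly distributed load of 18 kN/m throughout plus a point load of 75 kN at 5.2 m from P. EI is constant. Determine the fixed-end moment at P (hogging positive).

Take the two fixed-end moments M_P, M_Q as redundants; the released structure is the simple span PQ.
End rotations of the released simple span under the applied load (×1/EI):
  at P: UDL 18: wL³/(24EI) = 1648/EI
  at Q: UDL 18: wL³/(24EI) = 1648/EI
  at P: point load 75 at a = 5.2: Pab(L + b)/(6LEI) = 811.2/EI
  at Q: point load 75 at a = 5.2: Pab(L + a)/(6LEI) = 709.8/EI
  θ_P0 = 2459/EI,  θ_Q0 = 2358/EI
Flexibility coefficients: a unit moment at one end gives L/(3EI) there and L/(6EI) at the far end, so f₁₁ = f₂₂ = 4.333/EI and f₁₂ = f₂₁ = 2.167/EI.
Compatibility — zero rotation at each built-in end:
  4.333 M_P + 2.167 M_Q = 2459
  2.167 M_P + 4.333 M_Q = 2358
Solving the pair gives M_P = 393.9 kN·m and M_Q = 347.1 kN·m (hogging).

M_P = 393.9 kN·m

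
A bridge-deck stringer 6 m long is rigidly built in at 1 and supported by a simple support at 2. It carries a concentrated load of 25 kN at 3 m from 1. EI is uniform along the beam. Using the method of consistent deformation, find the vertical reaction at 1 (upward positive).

R_1 = 17.19 kN

Take the reaction at 2 as the redundant and release it; the primary structure is a cantilever fixed at 1.
Downward deflection at the released point 2 due to the loads:
  point load 25 at a = 3: Pa²(3L − a)/(6EI) = 562.5/EI
Tip deflection under a unit load at 2: L³/(3EI) = 72/EI.
The prop prevents deflection at 2: R_2 = δ_0/δ_{22} = 562.5/72 = 7.812 kN.
Vertical equilibrium: R_1 = ΣP − R_2 = 25 − 7.812 = 17.19 kN.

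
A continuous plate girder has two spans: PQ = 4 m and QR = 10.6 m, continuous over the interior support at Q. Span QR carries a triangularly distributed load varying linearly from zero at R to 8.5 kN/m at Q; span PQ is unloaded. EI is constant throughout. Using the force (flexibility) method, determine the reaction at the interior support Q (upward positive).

Insert a hinge at Q; M_Q is the redundant, and each span becomes simply supported.
Rotations at Q on the released spans (each span's end-slope, ×1/EI):
  span QR: triangular load, peak 8.5: w₀L³/(45EI) = 225/EI
  relative rotation θ_0 = (0 + 225)/EI = 225/EI
A unit hogging moment at Q produces rotation L₁/(3EI) + L₂/(3EI) = 4.867/EI.
Slope continuity at Q: θ_0 = M_Q·4.867/EI, so M_Q = 225/4.867 = 46.23 kN·m (hogging).
Span PQ, ΣM about P with M_Q applied at Q: R_Q^{PQ}·4 = 0 + 46.23, so R_Q^{PQ} = 11.56 kN and R_P = 0 − 11.56 = -11.56 kN.
Span QR, ΣM about R: R_Q^{QR}·10.6 = 318.4 + 46.23, so R_Q^{QR} = 34.39 kN and R_R = 45.05 − 34.39 = 10.66 kN.
R_Q = 11.56 + 34.39 = 45.95 kN.

R_Q = 45.95 kN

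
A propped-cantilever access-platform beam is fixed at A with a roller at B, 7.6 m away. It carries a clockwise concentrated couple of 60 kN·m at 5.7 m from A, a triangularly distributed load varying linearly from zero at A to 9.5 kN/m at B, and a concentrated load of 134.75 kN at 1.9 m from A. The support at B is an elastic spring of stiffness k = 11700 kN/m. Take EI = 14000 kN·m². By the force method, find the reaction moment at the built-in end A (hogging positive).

Release the roller at B. Primary structure: cantilever fixed at A.
Free-end deflection of the primary structure under the applied loading (downward +):
  clockwise couple 60 at a = 5.7: M₀a(2L − a)/(2EI) = 1624/EI
  triangular load, peak 9.5 at the free end: 11w₀L⁴/(120EI) = 2905/EI
  point load 134.75 at a = 1.9: Pa²(3L − a)/(6EI) = 1694/EI
  δ_0 = 6224/EI
Flexibility coefficient — unit upward force at B: δ_{BB} = L³/(3EI) = 146.3/EI.
With EI = 14000 kN·m²: δ_0 = 0.44459 m and δ_{BB} = 0.010452 m/kN.
Compatibility — the spring shortens by R_B/k under the reaction it provides: δ_0 − R_B·δ_{BB} = R_B/k. With 1/k = 0.000085 m/kN, R_B = δ_0 / (δ_{BB} + 1/k) = 0.44459 / (0.010452 + 0.000085) = 42.19 kN.
Moment equilibrium about A: M_A = Σ(load moments about A) − R_B·L = 498.9 − 42.19×7.6 = 178.3 kN·m.

M_A = 178.3 kN·m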